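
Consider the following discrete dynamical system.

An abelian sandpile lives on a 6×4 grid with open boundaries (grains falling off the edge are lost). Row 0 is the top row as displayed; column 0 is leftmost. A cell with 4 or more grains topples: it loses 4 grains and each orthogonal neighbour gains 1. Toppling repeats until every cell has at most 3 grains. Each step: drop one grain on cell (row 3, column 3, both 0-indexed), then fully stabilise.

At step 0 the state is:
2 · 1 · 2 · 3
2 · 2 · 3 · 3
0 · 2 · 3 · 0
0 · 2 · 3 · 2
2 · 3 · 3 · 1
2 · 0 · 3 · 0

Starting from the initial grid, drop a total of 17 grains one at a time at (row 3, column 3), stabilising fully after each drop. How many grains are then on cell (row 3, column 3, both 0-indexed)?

step 0: 2 · 1 · 2 · 3
2 · 2 · 3 · 3
0 · 2 · 3 · 0
0 · 2 · 3 · 2
2 · 3 · 3 · 1
2 · 0 · 3 · 0
step 1: 2 · 1 · 2 · 3
2 · 2 · 3 · 3
0 · 2 · 3 · 0
0 · 2 · 3 · 3
2 · 3 · 3 · 1
2 · 0 · 3 · 0
step 2: 2 · 3 · 0 · 1
3 · 0 · 3 · 1
1 · 1 · 2 · 3
1 · 1 · 3 · 1
3 · 1 · 2 · 3
2 · 2 · 0 · 1
step 3: 2 · 3 · 0 · 1
3 · 0 · 3 · 1
1 · 1 · 2 · 3
1 · 1 · 3 · 2
3 · 1 · 2 · 3
2 · 2 · 0 · 1
step 4: 2 · 3 · 0 · 1
3 · 0 · 3 · 1
1 · 1 · 2 · 3
1 · 1 · 3 · 3
3 · 1 · 2 · 3
2 · 2 · 0 · 1
step 5: 2 · 3 · 1 · 1
3 · 1 · 0 · 3
1 · 2 · 1 · 1
1 · 2 · 2 · 3
3 · 2 · 0 · 1
2 · 2 · 1 · 2
step 6: 2 · 3 · 1 · 1
3 · 1 · 0 · 3
1 · 2 · 1 · 2
1 · 2 · 3 · 0
3 · 2 · 0 · 2
2 · 2 · 1 · 2
step 7: 2 · 3 · 1 · 1
3 · 1 · 0 · 3
1 · 2 · 1 · 2
1 · 2 · 3 · 1
3 · 2 · 0 · 2
2 · 2 · 1 · 2
step 8: 2 · 3 · 1 · 1
3 · 1 · 0 · 3
1 · 2 · 1 · 2
1 · 2 · 3 · 2
3 · 2 · 0 · 2
2 · 2 · 1 · 2
step 9: 2 · 3 · 1 · 1
3 · 1 · 0 · 3
1 · 2 · 1 · 2
1 · 2 · 3 · 3
3 · 2 · 0 · 2
2 · 2 · 1 · 2
step 10: 2 · 3 · 1 · 1
3 · 1 · 0 · 3
1 · 2 · 2 · 3
1 · 3 · 0 · 1
3 · 2 · 1 · 3
2 · 2 · 1 · 2
step 11: 2 · 3 · 1 · 1
3 · 1 · 0 · 3
1 · 2 · 2 · 3
1 · 3 · 0 · 2
3 · 2 · 1 · 3
2 · 2 · 1 · 2
step 12: 2 · 3 · 1 · 1
3 · 1 · 0 · 3
1 · 2 · 2 · 3
1 · 3 · 0 · 3
3 · 2 · 1 · 3
2 · 2 · 1 · 2
step 13: 2 · 3 · 1 · 2
3 · 1 · 1 · 0
1 · 2 · 3 · 1
1 · 3 · 1 · 2
3 · 2 · 2 · 0
2 · 2 · 1 · 3
step 14: 2 · 3 · 1 · 2
3 · 1 · 1 · 0
1 · 2 · 3 · 1
1 · 3 · 1 · 3
3 · 2 · 2 · 0
2 · 2 · 1 · 3
step 15: 2 · 3 · 1 · 2
3 · 1 · 1 · 0
1 · 2 · 3 · 2
1 · 3 · 2 · 0
3 · 2 · 2 · 1
2 · 2 · 1 · 3
step 16: 2 · 3 · 1 · 2
3 · 1 · 1 · 0
1 · 2 · 3 · 2
1 · 3 · 2 · 1
3 · 2 · 2 · 1
2 · 2 · 1 · 3
step 17: 2 · 3 · 1 · 2
3 · 1 · 1 · 0
1 · 2 · 3 · 2
1 · 3 · 2 · 2
3 · 2 · 2 · 1
2 · 2 · 1 · 3

2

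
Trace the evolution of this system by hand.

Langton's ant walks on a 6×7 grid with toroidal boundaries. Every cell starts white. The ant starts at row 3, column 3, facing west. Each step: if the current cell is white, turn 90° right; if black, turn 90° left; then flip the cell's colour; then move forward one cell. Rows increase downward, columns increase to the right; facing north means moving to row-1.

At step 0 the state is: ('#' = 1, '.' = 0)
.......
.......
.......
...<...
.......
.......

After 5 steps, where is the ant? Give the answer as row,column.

4,3

t=0: .......
.......
.......
...<...
.......
.......
t=1: .......
.......
...^...
...#...
.......
.......
t=2: .......
.......
...#>..
...#...
.......
.......
t=3: .......
.......
...##..
...#v..
.......
.......
t=4: .......
.......
...##..
...<#..
.......
.......
t=5: .......
.......
...##..
....#..
...v...
.......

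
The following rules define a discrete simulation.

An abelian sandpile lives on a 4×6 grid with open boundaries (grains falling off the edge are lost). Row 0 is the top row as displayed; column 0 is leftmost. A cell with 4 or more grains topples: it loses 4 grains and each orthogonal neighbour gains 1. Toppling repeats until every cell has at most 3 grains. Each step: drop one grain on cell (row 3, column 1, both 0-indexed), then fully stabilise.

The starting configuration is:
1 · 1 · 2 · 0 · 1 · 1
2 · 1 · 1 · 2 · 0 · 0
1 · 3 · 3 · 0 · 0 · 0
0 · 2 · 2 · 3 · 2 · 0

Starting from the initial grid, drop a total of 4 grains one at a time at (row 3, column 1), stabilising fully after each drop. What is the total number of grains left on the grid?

28

t=0: 1 · 1 · 2 · 0 · 1 · 1
2 · 1 · 1 · 2 · 0 · 0
1 · 3 · 3 · 0 · 0 · 0
0 · 2 · 2 · 3 · 2 · 0
t=1: 1 · 1 · 2 · 0 · 1 · 1
2 · 1 · 1 · 2 · 0 · 0
1 · 3 · 3 · 0 · 0 · 0
0 · 3 · 2 · 3 · 2 · 0
t=2: 1 · 1 · 2 · 0 · 1 · 1
2 · 2 · 2 · 2 · 0 · 0
2 · 1 · 1 · 2 · 0 · 0
1 · 2 · 1 · 0 · 3 · 0
t=3: 1 · 1 · 2 · 0 · 1 · 1
2 · 2 · 2 · 2 · 0 · 0
2 · 1 · 1 · 2 · 0 · 0
1 · 3 · 1 · 0 · 3 · 0
t=4: 1 · 1 · 2 · 0 · 1 · 1
2 · 2 · 2 · 2 · 0 · 0
2 · 2 · 1 · 2 · 0 · 0
2 · 0 · 2 · 0 · 3 · 0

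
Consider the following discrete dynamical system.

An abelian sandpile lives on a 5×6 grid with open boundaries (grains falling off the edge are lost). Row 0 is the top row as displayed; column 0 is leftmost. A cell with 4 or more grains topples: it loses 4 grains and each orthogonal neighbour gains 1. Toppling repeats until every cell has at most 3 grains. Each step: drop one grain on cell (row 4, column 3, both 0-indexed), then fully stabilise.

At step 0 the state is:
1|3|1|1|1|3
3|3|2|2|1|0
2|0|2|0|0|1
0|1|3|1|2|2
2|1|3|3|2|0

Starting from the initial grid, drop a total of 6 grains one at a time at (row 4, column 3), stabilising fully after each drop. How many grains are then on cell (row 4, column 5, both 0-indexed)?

gen 0: 1|3|1|1|1|3
3|3|2|2|1|0
2|0|2|0|0|1
0|1|3|1|2|2
2|1|3|3|2|0
gen 1: 1|3|1|1|1|3
3|3|2|2|1|0
2|0|3|0|0|1
0|2|0|3|2|2
2|2|1|1|3|0
gen 2: 1|3|1|1|1|3
3|3|2|2|1|0
2|0|3|0|0|1
0|2|0|3|2|2
2|2|1|2|3|0
gen 3: 1|3|1|1|1|3
3|3|2|2|1|0
2|0|3|0|0|1
0|2|0|3|2|2
2|2|1|3|3|0
gen 4: 1|3|1|1|1|3
3|3|2|2|1|0
2|0|3|1|1|1
0|2|1|1|0|3
2|2|2|2|1|1
gen 5: 1|3|1|1|1|3
3|3|2|2|1|0
2|0|3|1|1|1
0|2|1|1|0|3
2|2|2|3|1|1
gen 6: 1|3|1|1|1|3
3|3|2|2|1|0
2|0|3|1|1|1
0|2|1|2|0|3
2|2|3|0|2|1

1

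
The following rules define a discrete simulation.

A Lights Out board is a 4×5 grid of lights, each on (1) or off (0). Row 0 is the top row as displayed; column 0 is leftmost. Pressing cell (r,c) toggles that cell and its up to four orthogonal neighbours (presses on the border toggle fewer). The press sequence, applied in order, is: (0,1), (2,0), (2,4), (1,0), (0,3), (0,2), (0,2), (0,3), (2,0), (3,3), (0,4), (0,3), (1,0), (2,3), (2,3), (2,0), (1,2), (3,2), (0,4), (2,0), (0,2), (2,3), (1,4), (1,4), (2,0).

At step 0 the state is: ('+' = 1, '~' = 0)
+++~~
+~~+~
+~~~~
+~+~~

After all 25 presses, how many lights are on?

step 0: +++~~
+~~+~
+~~~~
+~+~~
step 1: ~~~~~
++~+~
+~~~~
+~+~~
step 2: ~~~~~
~+~+~
~+~~~
~~+~~
step 3: ~~~~~
~+~++
~+~++
~~+~+
step 4: +~~~~
+~~++
++~++
~~+~+
step 5: +~+++
+~~~+
++~++
~~+~+
step 6: ++~~+
+~+~+
++~++
~~+~+
step 7: +~+++
+~~~+
++~++
~~+~+
step 8: +~~~~
+~~++
++~++
~~+~+
step 9: +~~~~
~~~++
~~~++
+~+~+
step 10: +~~~~
~~~++
~~~~+
+~~+~
step 11: +~~++
~~~+~
~~~~+
+~~+~
step 12: +~+~~
~~~~~
~~~~+
+~~+~
step 13: ~~+~~
++~~~
+~~~+
+~~+~
step 14: ~~+~~
++~+~
+~++~
+~~~~
step 15: ~~+~~
++~~~
+~~~+
+~~+~
step 16: ~~+~~
~+~~~
~+~~+
~~~+~
step 17: ~~~~~
~~++~
~++~+
~~~+~
step 18: ~~~~~
~~++~
~+~~+
~++~~
step 19: ~~~++
~~+++
~+~~+
~++~~
step 20: ~~~++
+~+++
+~~~+
+++~~
step 21: ~++~+
+~~++
+~~~+
+++~~
step 22: ~++~+
+~~~+
+~++~
++++~
step 23: ~++~~
+~~+~
+~+++
++++~
step 24: ~++~+
+~~~+
+~++~
++++~
step 25: ~++~+
~~~~+
~+++~
~+++~

10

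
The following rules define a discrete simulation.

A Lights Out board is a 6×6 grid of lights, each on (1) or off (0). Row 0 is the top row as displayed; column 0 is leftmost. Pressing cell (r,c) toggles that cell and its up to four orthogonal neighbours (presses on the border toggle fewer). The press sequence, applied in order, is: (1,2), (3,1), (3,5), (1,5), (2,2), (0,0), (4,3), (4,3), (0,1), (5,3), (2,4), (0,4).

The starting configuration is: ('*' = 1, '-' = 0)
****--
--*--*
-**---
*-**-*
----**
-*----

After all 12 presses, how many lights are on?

[0] ****--
--*--*
-**---
*-**-*
----**
-*----
[1] **-*--
-*-*-*
-*----
*-**-*
----**
-*----
[2] **-*--
-*-*-*
------
-*-*-*
-*--**
-*----
[3] **-*--
-*-*-*
-----*
-*-**-
-*--*-
-*----
[4] **-*-*
-*-**-
------
-*-**-
-*--*-
-*----
[5] **-*-*
-****-
-***--
-****-
-*--*-
-*----
[6] ---*-*
*****-
-***--
-****-
-*--*-
-*----
[7] ---*-*
*****-
-***--
-**-*-
-***--
-*-*--
[8] ---*-*
*****-
-***--
-****-
-*--*-
-*----
[9] ****-*
*-***-
-***--
-****-
-*--*-
-*----
[10] ****-*
*-***-
-***--
-****-
-*-**-
-****-
[11] ****-*
*-**--
-**-**
-***--
-*-**-
-****-
[12] ***-*-
*-***-
-**-**
-***--
-*-**-
-****-

22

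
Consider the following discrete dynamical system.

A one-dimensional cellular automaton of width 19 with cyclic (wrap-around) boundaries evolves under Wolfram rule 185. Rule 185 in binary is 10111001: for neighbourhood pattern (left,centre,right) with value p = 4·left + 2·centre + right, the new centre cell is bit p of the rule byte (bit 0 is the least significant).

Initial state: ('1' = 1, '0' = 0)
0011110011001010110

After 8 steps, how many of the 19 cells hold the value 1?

11

k=0  0011110011001010110
k=1  1011101010100101101
k=2  0111010101010011011
k=3  1110101010101010110
k=4  1101010101010101101
k=5  1010101010101011011
k=6  0101010101010110111
k=7  1010101010101101110
k=8  0101010101011011101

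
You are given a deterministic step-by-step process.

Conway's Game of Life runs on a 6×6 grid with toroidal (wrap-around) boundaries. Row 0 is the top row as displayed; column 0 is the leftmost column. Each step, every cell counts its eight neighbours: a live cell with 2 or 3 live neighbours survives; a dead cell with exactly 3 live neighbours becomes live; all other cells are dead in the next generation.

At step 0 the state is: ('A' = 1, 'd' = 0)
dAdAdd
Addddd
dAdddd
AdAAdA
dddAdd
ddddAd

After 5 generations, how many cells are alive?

22

[0] dAdAdd
Addddd
dAdddd
AdAAdA
dddAdd
ddddAd
[1] dddddd
AAAddd
dAAddA
AAAAAd
ddAAdA
ddAAAd
[2] dddddd
AdAddd
ddddAA
dddddd
AddddA
ddAdAd
[3] dAdAdd
dddddA
dddddA
AdddAd
dddddA
dddddA
[4] AdddAd
AdddAd
AdddAA
AdddAd
AdddAA
AdddAd
[5] AAdAAd
AAdAAd
AAdAAd
dAdAdd
AAdAAd
AAdAAd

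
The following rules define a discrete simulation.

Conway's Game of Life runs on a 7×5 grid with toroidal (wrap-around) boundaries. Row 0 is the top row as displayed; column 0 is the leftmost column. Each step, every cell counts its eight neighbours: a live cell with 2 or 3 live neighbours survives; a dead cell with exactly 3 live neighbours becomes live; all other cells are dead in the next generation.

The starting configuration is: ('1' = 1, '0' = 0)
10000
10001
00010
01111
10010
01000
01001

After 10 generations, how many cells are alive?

20

k=0  10000
10001
00010
01111
10010
01000
01001
k=1  01000
10001
01000
11000
10010
01101
01000
k=2  01000
11000
01001
11101
00010
01111
01000
k=3  01100
01100
00011
01101
00000
11011
01010
k=4  10010
11000
00001
10101
00000
11011
00010
k=5  11100
11000
00011
10011
00100
10111
01010
k=6  00001
00010
01110
10100
00100
10001
00000
k=7  00000
00011
01011
00000
10011
00000
10001
k=8  10010
10111
10111
00100
00001
00010
00000
k=9  11110
00000
10000
11100
00010
00000
00001
k=10  11111
10101
10000
11101
01100
00000
11111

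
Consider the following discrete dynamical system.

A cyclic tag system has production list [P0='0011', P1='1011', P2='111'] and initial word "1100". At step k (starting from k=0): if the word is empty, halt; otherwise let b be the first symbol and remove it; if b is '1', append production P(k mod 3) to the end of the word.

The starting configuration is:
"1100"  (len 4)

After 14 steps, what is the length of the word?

gen 0: "1100"  (len 4)
gen 1: "1000011"  (len 7)
gen 2: "0000111011"  (len 10)
gen 3: "000111011"  (len 9)
gen 4: "00111011"  (len 8)
gen 5: "0111011"  (len 7)
gen 6: "111011"  (len 6)
gen 7: "110110011"  (len 9)
gen 8: "101100111011"  (len 12)
gen 9: "01100111011111"  (len 14)
gen 10: "1100111011111"  (len 13)
gen 11: "1001110111111011"  (len 16)
gen 12: "001110111111011111"  (len 18)
gen 13: "01110111111011111"  (len 17)
gen 14: "1110111111011111"  (len 16)

16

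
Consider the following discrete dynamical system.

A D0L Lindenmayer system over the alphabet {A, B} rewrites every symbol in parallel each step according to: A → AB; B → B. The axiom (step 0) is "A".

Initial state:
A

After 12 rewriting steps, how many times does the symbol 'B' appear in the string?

k=0  A
k=1  AB
k=2  ABB
k=3  ABBB
k=4  ABBBB
k=5  ABBBBB
k=6  ABBBBBB
k=7  ABBBBBBB
k=8  ABBBBBBBB
k=9  ABBBBBBBBB
k=10  ABBBBBBBBBB
k=11  ABBBBBBBBBBB
k=12  ABBBBBBBBBBBB

12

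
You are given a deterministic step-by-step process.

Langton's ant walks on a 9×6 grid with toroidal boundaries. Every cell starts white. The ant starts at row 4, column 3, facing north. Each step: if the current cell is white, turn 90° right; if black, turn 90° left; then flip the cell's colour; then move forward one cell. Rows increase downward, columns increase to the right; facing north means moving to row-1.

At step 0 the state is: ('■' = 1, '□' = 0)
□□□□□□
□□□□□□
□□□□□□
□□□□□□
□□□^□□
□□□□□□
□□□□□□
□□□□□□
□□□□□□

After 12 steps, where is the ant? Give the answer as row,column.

4,1

k=0  □□□□□□
□□□□□□
□□□□□□
□□□□□□
□□□^□□
□□□□□□
□□□□□□
□□□□□□
□□□□□□
k=1  □□□□□□
□□□□□□
□□□□□□
□□□□□□
□□□■>□
□□□□□□
□□□□□□
□□□□□□
□□□□□□
k=2  □□□□□□
□□□□□□
□□□□□□
□□□□□□
□□□■■□
□□□□v□
□□□□□□
□□□□□□
□□□□□□
k=3  □□□□□□
□□□□□□
□□□□□□
□□□□□□
□□□■■□
□□□<■□
□□□□□□
□□□□□□
□□□□□□
k=4  □□□□□□
□□□□□□
□□□□□□
□□□□□□
□□□^■□
□□□■■□
□□□□□□
□□□□□□
□□□□□□
k=5  □□□□□□
□□□□□□
□□□□□□
□□□□□□
□□<□■□
□□□■■□
□□□□□□
□□□□□□
□□□□□□
k=6  □□□□□□
□□□□□□
□□□□□□
□□^□□□
□□■□■□
□□□■■□
□□□□□□
□□□□□□
□□□□□□
k=7  □□□□□□
□□□□□□
□□□□□□
□□■>□□
□□■□■□
□□□■■□
□□□□□□
□□□□□□
□□□□□□
k=8  □□□□□□
□□□□□□
□□□□□□
□□■■□□
□□■v■□
□□□■■□
□□□□□□
□□□□□□
□□□□□□
k=9  □□□□□□
□□□□□□
□□□□□□
□□■■□□
□□<■■□
□□□■■□
□□□□□□
□□□□□□
□□□□□□
k=10  □□□□□□
□□□□□□
□□□□□□
□□■■□□
□□□■■□
□□v■■□
□□□□□□
□□□□□□
□□□□□□
k=11  □□□□□□
□□□□□□
□□□□□□
□□■■□□
□□□■■□
□<■■■□
□□□□□□
□□□□□□
□□□□□□
k=12  □□□□□□
□□□□□□
□□□□□□
□□■■□□
□^□■■□
□■■■■□
□□□□□□
□□□□□□
□□□□□□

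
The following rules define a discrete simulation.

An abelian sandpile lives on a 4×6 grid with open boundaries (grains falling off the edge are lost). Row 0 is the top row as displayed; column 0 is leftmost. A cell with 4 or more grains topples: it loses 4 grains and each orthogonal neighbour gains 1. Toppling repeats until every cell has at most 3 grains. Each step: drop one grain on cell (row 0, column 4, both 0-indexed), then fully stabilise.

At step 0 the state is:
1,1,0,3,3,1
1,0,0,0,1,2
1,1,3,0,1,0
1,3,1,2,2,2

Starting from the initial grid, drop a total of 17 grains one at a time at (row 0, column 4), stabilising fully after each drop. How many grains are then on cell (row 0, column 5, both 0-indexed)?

0) 1,1,0,3,3,1
1,0,0,0,1,2
1,1,3,0,1,0
1,3,1,2,2,2
1) 1,1,1,0,1,2
1,0,0,1,2,2
1,1,3,0,1,0
1,3,1,2,2,2
2) 1,1,1,0,2,2
1,0,0,1,2,2
1,1,3,0,1,0
1,3,1,2,2,2
3) 1,1,1,0,3,2
1,0,0,1,2,2
1,1,3,0,1,0
1,3,1,2,2,2
4) 1,1,1,1,0,3
1,0,0,1,3,2
1,1,3,0,1,0
1,3,1,2,2,2
5) 1,1,1,1,1,3
1,0,0,1,3,2
1,1,3,0,1,0
1,3,1,2,2,2
6) 1,1,1,1,2,3
1,0,0,1,3,2
1,1,3,0,1,0
1,3,1,2,2,2
7) 1,1,1,1,3,3
1,0,0,1,3,2
1,1,3,0,1,0
1,3,1,2,2,2
8) 1,1,1,2,2,1
1,0,0,2,1,0
1,1,3,0,2,1
1,3,1,2,2,2
9) 1,1,1,2,3,1
1,0,0,2,1,0
1,1,3,0,2,1
1,3,1,2,2,2
10) 1,1,1,3,0,2
1,0,0,2,2,0
1,1,3,0,2,1
1,3,1,2,2,2
11) 1,1,1,3,1,2
1,0,0,2,2,0
1,1,3,0,2,1
1,3,1,2,2,2
12) 1,1,1,3,2,2
1,0,0,2,2,0
1,1,3,0,2,1
1,3,1,2,2,2
13) 1,1,1,3,3,2
1,0,0,2,2,0
1,1,3,0,2,1
1,3,1,2,2,2
14) 1,1,2,0,1,3
1,0,0,3,3,0
1,1,3,0,2,1
1,3,1,2,2,2
15) 1,1,2,0,2,3
1,0,0,3,3,0
1,1,3,0,2,1
1,3,1,2,2,2
16) 1,1,2,0,3,3
1,0,0,3,3,0
1,1,3,0,2,1
1,3,1,2,2,2
17) 1,1,2,2,2,0
1,0,1,0,1,2
1,1,3,1,3,1
1,3,1,2,2,2

0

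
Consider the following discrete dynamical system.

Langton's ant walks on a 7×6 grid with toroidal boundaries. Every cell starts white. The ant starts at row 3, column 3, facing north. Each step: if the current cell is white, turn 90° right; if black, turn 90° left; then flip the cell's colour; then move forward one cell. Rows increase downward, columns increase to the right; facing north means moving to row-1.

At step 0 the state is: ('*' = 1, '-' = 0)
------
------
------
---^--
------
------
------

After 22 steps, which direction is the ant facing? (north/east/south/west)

k=0  ------
------
------
---^--
------
------
------
k=1  ------
------
------
---*>-
------
------
------
k=2  ------
------
------
---**-
----v-
------
------
k=3  ------
------
------
---**-
---<*-
------
------
k=4  ------
------
------
---^*-
---**-
------
------
k=5  ------
------
------
--<-*-
---**-
------
------
k=6  ------
------
--^---
--*-*-
---**-
------
------
k=7  ------
------
--*>--
--*-*-
---**-
------
------
k=8  ------
------
--**--
--*v*-
---**-
------
------
k=9  ------
------
--**--
--<**-
---**-
------
------
k=10  ------
------
--**--
---**-
--v**-
------
------
k=11  ------
------
--**--
---**-
-<***-
------
------
k=12  ------
------
--**--
-^-**-
-****-
------
------
k=13  ------
------
--**--
-*>**-
-****-
------
------
k=14  ------
------
--**--
-****-
-*v**-
------
------
k=15  ------
------
--**--
-****-
-*->*-
------
------
k=16  ------
------
--**--
-**^*-
-*--*-
------
------
k=17  ------
------
--**--
-*<-*-
-*--*-
------
------
k=18  ------
------
--**--
-*--*-
-*v-*-
------
------
k=19  ------
------
--**--
-*--*-
-<*-*-
------
------
k=20  ------
------
--**--
-*--*-
--*-*-
-v----
------
k=21  ------
------
--**--
-*--*-
--*-*-
<*----
------
k=22  ------
------
--**--
-*--*-
^-*-*-
**----
------

north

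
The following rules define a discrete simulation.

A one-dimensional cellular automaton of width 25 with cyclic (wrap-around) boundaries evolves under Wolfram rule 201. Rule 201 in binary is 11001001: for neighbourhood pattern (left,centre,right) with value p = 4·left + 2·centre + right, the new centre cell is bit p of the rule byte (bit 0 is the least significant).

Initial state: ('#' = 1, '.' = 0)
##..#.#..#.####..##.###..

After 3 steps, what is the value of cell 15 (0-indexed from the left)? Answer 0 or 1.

gen 0: ##..#.#..#.####..##.###..
gen 1: ##.........####..##.###..
gen 2: ##.#######.####..##.###..
gen 3: ##.#######.####..##.###..

0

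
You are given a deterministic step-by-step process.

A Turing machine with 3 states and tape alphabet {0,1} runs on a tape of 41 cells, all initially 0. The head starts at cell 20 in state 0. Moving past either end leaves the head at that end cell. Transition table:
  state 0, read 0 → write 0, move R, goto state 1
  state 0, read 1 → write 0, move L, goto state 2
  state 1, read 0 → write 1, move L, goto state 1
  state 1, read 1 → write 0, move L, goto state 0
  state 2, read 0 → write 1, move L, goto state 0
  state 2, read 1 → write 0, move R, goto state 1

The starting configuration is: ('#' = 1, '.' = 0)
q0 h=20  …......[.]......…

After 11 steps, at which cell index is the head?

[0] q0 h=20  …......[.]......…
[1] q1 h=21  …......[.]......…
[2] q1 h=20  …......[.]#.....…
[3] q1 h=19  …......[.]##....…
[4] q1 h=18  …......[.]###...…
[5] q1 h=17  …......[.]####..…
[6] q1 h=16  …......[.]#####.…
[7] q1 h=15  …......[.]######…
[8] q1 h=14  …......[.]######…
[9] q1 h=13  …......[.]######…
[10] q1 h=12  …......[.]######…
[11] q1 h=11  …......[.]######…

11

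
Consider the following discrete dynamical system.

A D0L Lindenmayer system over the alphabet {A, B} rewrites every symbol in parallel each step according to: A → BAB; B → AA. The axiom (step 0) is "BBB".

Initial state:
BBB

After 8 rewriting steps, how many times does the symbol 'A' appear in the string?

t=0: BBB
t=1: AAAAAA
t=2: BABBABBABBABBABBAB
t=3: AABABAAAABABAAAABABAAAABABAAAABABAAAABABAA
t=4: BABBABAABABAABABBABBABBABAABABAABABBABBABBABAABABAABABBABBABBABAABABAABABBABBABBABAABABAABABBABBABBABAABABAABABBAB
t=5: AABABAAAABABAABABBABAABABAABABBABAABABAAAABABAAAABABAAAABA…ABAAAABABAAAABABAAAABABAABABBABAABABAABABBABAABABAAAABABAA  (len 282)
t=6: BABBABAABABAABABBABBABBABAABABAABABBABAABABAAAABABAABABBAB…BABBABAABABAAAABABAABABBABAABABAABABBABBABBABAABABAABABBAB  (len 738)
t=7: AABABAAAABABAABABBABAABABAABABBABAABABAAAABABAAAABABAAAABA…ABAAAABABAAAABABAAAABABAABABBABAABABAABABBABAABABAAAABABAA  (len 1866)
t=8: BABBABAABABAABABBABBABBABAABABAABABBABAABABAAAABABAABABBAB…BABBABAABABAAAABABAABABBABAABABAABABBABBABBABAABABAABABBAB  (len 4818)

2646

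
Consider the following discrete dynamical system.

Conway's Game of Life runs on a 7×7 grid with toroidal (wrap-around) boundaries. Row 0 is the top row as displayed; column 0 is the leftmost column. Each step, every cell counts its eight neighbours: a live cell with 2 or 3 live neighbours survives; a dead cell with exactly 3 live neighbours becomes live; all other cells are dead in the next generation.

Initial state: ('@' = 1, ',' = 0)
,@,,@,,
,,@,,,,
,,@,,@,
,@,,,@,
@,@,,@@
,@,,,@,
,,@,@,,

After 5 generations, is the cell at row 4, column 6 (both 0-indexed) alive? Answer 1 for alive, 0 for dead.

t=0: ,@,,@,,
,,@,,,,
,,@,,@,
,@,,,@,
@,@,,@@
,@,,,@,
,,@,@,,
t=1: ,@@,,,,
,@@@,,,
,@@,,,,
@@@,@@,
@,@,@@,
@@@@@@,
,@@@@@,
t=2: @,,,,,,
@,,@,,,
,,,,@,,
@,,,@@,
,,,,,,,
@,,,,,,
,,,,,@@
t=3: @,,,,,,
,,,,,,,
,,,@@@@
,,,,@@,
,,,,,,@
,,,,,,@
@,,,,,@
t=4: @,,,,,@
,,,,@@@
,,,@,,@
,,,@,,,
,,,,,,@
,,,,,@@
@,,,,,@
t=5: ,,,,,,,
,,,,@,,
,,,@,,@
,,,,,,,
,,,,,@@
,,,,,@,
,,,,,,,

1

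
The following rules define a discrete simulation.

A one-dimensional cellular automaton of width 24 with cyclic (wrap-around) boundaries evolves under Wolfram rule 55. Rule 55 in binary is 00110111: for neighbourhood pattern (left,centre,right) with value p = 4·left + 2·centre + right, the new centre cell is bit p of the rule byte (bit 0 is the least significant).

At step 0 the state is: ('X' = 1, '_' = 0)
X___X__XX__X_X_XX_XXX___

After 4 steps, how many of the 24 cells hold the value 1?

8

gen 0: X___X__XX__X_X_XX_XXX___
gen 1: XXXXXXX__XXXXXX__X___XXX
gen 2: _______XX______XXXXXX___
gen 3: XXXXXXX__XXXXXX______XXX
gen 4: _______XX______XXXXXX___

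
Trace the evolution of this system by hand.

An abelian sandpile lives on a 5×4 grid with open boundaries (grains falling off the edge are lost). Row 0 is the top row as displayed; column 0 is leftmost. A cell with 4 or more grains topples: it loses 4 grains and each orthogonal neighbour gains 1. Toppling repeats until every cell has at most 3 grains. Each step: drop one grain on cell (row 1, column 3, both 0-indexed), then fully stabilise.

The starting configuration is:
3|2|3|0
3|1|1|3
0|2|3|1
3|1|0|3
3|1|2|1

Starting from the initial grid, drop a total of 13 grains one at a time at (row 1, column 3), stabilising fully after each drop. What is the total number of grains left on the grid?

step 0: 3|2|3|0
3|1|1|3
0|2|3|1
3|1|0|3
3|1|2|1
step 1: 3|2|3|1
3|1|2|0
0|2|3|2
3|1|0|3
3|1|2|1
step 2: 3|2|3|1
3|1|2|1
0|2|3|2
3|1|0|3
3|1|2|1
step 3: 3|2|3|1
3|1|2|2
0|2|3|2
3|1|0|3
3|1|2|1
step 4: 3|2|3|1
3|1|2|3
0|2|3|2
3|1|0|3
3|1|2|1
step 5: 3|2|3|2
3|1|3|0
0|2|3|3
3|1|0|3
3|1|2|1
step 6: 3|2|3|2
3|1|3|1
0|2|3|3
3|1|0|3
3|1|2|1
step 7: 3|2|3|2
3|1|3|2
0|2|3|3
3|1|0|3
3|1|2|1
step 8: 3|2|3|2
3|1|3|3
0|2|3|3
3|1|0|3
3|1|2|1
step 9: 3|3|1|0
3|2|2|3
0|3|1|2
3|1|2|0
3|1|2|2
step 10: 3|3|1|1
3|2|3|0
0|3|1|3
3|1|2|0
3|1|2|2
step 11: 3|3|1|1
3|2|3|1
0|3|1|3
3|1|2|0
3|1|2|2
step 12: 3|3|1|1
3|2|3|2
0|3|1|3
3|1|2|0
3|1|2|2
step 13: 3|3|1|1
3|2|3|3
0|3|1|3
3|1|2|0
3|1|2|2

40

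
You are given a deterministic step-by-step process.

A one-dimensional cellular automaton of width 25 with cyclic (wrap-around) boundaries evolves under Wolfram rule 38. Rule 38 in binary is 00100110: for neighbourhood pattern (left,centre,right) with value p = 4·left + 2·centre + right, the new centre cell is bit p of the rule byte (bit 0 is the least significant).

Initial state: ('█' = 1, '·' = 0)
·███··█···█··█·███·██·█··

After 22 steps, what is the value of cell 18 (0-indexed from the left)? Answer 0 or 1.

0

gen 0: ·███··█···█··█·███·██·█··
gen 1: █····██··██·███···█··██··
gen 2: █···█···█··█·····██·█···█
gen 3: ···██··██·██····█··██··█·
gen 4: ··█···█··█·····██·█···██·
gen 5: ·██··██·██····█··██··█···
gen 6: █···█··█·····██·█···██···
gen 7: █··██·██····█··██··█····█
gen 8: ··█··█·····██·█···██···█·
gen 9: ·██·██····█··██··█····██·
gen 10: █··█·····██·█···██···█···
gen 11: █·██····█··██··█····██··█
gen 12: ·█·····██·█···██···█···█·
gen 13: ██····█··██··█····██··██·
gen 14: ·····██·█···██···█···█··█
gen 15: ····█··██··█····██··██·██
gen 16: ···██·█···██···█···█··█··
gen 17: ··█··██··█····██··██·██··
gen 18: ·██·█···██···█···█··█····
gen 19: █··██··█····██··██·██····
gen 20: █·█···██···█···█··█·····█
gen 21: ·██··█····██··██·██····█·
gen 22: █···██···█···█··█·····██·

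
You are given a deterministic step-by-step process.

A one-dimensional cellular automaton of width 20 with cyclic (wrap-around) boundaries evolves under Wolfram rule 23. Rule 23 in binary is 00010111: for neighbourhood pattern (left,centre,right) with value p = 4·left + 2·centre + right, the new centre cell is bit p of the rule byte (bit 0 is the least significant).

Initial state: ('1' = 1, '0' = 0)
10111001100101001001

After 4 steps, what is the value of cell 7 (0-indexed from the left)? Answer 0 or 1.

0) 10111001100101001001
1) 00000110011101111110
2) 11111001100000000001
3) 00000110011111111110
4) 11111001100000000001

1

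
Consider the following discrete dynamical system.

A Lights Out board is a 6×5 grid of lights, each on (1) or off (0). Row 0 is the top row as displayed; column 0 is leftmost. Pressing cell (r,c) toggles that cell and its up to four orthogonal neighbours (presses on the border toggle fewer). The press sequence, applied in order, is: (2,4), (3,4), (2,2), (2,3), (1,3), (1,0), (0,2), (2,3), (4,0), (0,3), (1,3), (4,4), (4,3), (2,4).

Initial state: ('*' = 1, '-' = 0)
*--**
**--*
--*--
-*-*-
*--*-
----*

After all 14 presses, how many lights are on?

18

0) *--**
**--*
--*--
-*-*-
*--*-
----*
1) *--**
**---
--***
-*-**
*--*-
----*
2) *--**
**---
--**-
-*---
*--**
----*
3) *--**
***--
-*---
-**--
*--**
----*
4) *--**
****-
-****
-***-
*--**
----*
5) *---*
**--*
-**-*
-***-
*--**
----*
6) ----*
----*
***-*
-***-
*--**
----*
7) -****
--*-*
***-*
-***-
*--**
----*
8) -****
--***
**-*-
-**--
*--**
----*
9) -****
--***
**-*-
***--
-*-**
*---*
10) -*---
--*-*
**-*-
***--
-*-**
*---*
11) -*-*-
---*-
**---
***--
-*-**
*---*
12) -*-*-
---*-
**---
***-*
-*---
*----
13) -*-*-
---*-
**---
*****
-****
*--*-
14) -*-*-
---**
**-**
****-
-****
*--*-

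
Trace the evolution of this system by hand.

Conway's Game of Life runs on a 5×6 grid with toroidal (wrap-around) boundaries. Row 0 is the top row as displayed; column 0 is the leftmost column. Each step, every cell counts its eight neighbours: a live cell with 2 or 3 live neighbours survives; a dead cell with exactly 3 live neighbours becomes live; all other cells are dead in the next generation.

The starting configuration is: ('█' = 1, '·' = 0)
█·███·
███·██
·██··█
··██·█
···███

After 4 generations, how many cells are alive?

step 0: █·███·
███·██
·██··█
··██·█
···███
step 1: ······
······
······
·█···█
██····
step 2: ······
······
······
·█····
██····
step 3: ······
······
······
██····
██····
step 4: ······
······
······
██····
██····

4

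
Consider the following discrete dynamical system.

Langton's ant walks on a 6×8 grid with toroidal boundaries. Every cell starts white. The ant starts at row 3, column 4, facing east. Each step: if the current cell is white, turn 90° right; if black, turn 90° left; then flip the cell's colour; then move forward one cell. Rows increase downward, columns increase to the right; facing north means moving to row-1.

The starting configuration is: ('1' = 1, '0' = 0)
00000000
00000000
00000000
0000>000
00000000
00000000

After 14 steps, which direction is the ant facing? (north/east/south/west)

[0] 00000000
00000000
00000000
0000>000
00000000
00000000
[1] 00000000
00000000
00000000
00001000
0000v000
00000000
[2] 00000000
00000000
00000000
00001000
000<1000
00000000
[3] 00000000
00000000
00000000
000^1000
00011000
00000000
[4] 00000000
00000000
00000000
0001>000
00011000
00000000
[5] 00000000
00000000
0000^000
00010000
00011000
00000000
[6] 00000000
00000000
00001>00
00010000
00011000
00000000
[7] 00000000
00000000
00001100
00010v00
00011000
00000000
[8] 00000000
00000000
00001100
0001<100
00011000
00000000
[9] 00000000
00000000
0000^100
00011100
00011000
00000000
[10] 00000000
00000000
000<0100
00011100
00011000
00000000
[11] 00000000
000^0000
00010100
00011100
00011000
00000000
[12] 00000000
0001>000
00010100
00011100
00011000
00000000
[13] 00000000
00011000
0001v100
00011100
00011000
00000000
[14] 00000000
00011000
000<1100
00011100
00011000
00000000

west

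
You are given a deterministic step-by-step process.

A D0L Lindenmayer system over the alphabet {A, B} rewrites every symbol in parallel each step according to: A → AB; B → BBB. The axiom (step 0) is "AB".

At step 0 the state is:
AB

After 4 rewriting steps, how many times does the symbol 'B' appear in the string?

121

0) AB
1) ABBBB
2) ABBBBBBBBBBBBB
3) ABBBBBBBBBBBBBBBBBBBBBBBBBBBBBBBBBBBBBBBB
4) ABBBBBBBBBBBBBBBBBBBBBBBBBBBBBBBBBBBBBBBBBBBBBBBBBBBBBBBBB…BBBBBBBBBBBBBBBBBBBBBBBBBBBBBBBBBBBBBBBBBBBBBBBBBBBBBBBBBB  (len 122)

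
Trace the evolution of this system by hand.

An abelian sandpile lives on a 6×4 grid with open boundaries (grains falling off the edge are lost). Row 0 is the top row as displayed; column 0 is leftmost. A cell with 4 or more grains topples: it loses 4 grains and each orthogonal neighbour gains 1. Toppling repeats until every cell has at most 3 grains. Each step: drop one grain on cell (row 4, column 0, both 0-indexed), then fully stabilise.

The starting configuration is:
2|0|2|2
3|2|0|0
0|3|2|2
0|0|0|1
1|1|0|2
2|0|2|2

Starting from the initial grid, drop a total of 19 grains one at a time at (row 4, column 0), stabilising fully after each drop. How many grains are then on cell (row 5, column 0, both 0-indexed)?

3

k=0  2|0|2|2
3|2|0|0
0|3|2|2
0|0|0|1
1|1|0|2
2|0|2|2
k=1  2|0|2|2
3|2|0|0
0|3|2|2
0|0|0|1
2|1|0|2
2|0|2|2
k=2  2|0|2|2
3|2|0|0
0|3|2|2
0|0|0|1
3|1|0|2
2|0|2|2
k=3  2|0|2|2
3|2|0|0
0|3|2|2
1|0|0|1
0|2|0|2
3|0|2|2
k=4  2|0|2|2
3|2|0|0
0|3|2|2
1|0|0|1
1|2|0|2
3|0|2|2
k=5  2|0|2|2
3|2|0|0
0|3|2|2
1|0|0|1
2|2|0|2
3|0|2|2
k=6  2|0|2|2
3|2|0|0
0|3|2|2
1|0|0|1
3|2|0|2
3|0|2|2
k=7  2|0|2|2
3|2|0|0
0|3|2|2
2|0|0|1
1|3|0|2
0|1|2|2
k=8  2|0|2|2
3|2|0|0
0|3|2|2
2|0|0|1
2|3|0|2
0|1|2|2
k=9  2|0|2|2
3|2|0|0
0|3|2|2
2|0|0|1
3|3|0|2
0|1|2|2
k=10  2|0|2|2
3|2|0|0
0|3|2|2
3|1|0|1
1|0|1|2
1|2|2|2
k=11  2|0|2|2
3|2|0|0
0|3|2|2
3|1|0|1
2|0|1|2
1|2|2|2
k=12  2|0|2|2
3|2|0|0
0|3|2|2
3|1|0|1
3|0|1|2
1|2|2|2
k=13  2|0|2|2
3|2|0|0
1|3|2|2
0|2|0|1
1|1|1|2
2|2|2|2
k=14  2|0|2|2
3|2|0|0
1|3|2|2
0|2|0|1
2|1|1|2
2|2|2|2
k=15  2|0|2|2
3|2|0|0
1|3|2|2
0|2|0|1
3|1|1|2
2|2|2|2
k=16  2|0|2|2
3|2|0|0
1|3|2|2
1|2|0|1
0|2|1|2
3|2|2|2
k=17  2|0|2|2
3|2|0|0
1|3|2|2
1|2|0|1
1|2|1|2
3|2|2|2
k=18  2|0|2|2
3|2|0|0
1|3|2|2
1|2|0|1
2|2|1|2
3|2|2|2
k=19  2|0|2|2
3|2|0|0
1|3|2|2
1|2|0|1
3|2|1|2
3|2|2|2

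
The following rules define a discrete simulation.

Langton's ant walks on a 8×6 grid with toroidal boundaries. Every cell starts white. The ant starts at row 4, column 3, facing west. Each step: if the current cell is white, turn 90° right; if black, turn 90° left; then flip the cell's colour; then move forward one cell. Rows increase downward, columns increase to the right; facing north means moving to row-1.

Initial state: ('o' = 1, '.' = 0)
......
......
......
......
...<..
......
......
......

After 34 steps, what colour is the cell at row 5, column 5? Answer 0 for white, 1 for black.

k=0  ......
......
......
......
...<..
......
......
......
k=1  ......
......
......
...^..
...o..
......
......
......
k=2  ......
......
......
...o>.
...o..
......
......
......
k=3  ......
......
......
...oo.
...ov.
......
......
......
k=4  ......
......
......
...oo.
...<o.
......
......
......
k=5  ......
......
......
...oo.
....o.
...v..
......
......
k=6  ......
......
......
...oo.
....o.
..<o..
......
......
k=7  ......
......
......
...oo.
..^.o.
..oo..
......
......
k=8  ......
......
......
...oo.
..o>o.
..oo..
......
......
k=9  ......
......
......
...oo.
..ooo.
..ov..
......
......
k=10  ......
......
......
...oo.
..ooo.
..o.>.
......
......
k=11  ......
......
......
...oo.
..ooo.
..o.o.
....v.
......
k=12  ......
......
......
...oo.
..ooo.
..o.o.
...<o.
......
k=13  ......
......
......
...oo.
..ooo.
..o^o.
...oo.
......
k=14  ......
......
......
...oo.
..ooo.
..oo>.
...oo.
......
k=15  ......
......
......
...oo.
..oo^.
..oo..
...oo.
......
k=16  ......
......
......
...oo.
..o<..
..oo..
...oo.
......
k=17  ......
......
......
...oo.
..o...
..ov..
...oo.
......
k=18  ......
......
......
...oo.
..o...
..o.>.
...oo.
......
k=19  ......
......
......
...oo.
..o...
..o.o.
...ov.
......
k=20  ......
......
......
...oo.
..o...
..o.o.
...o.>
......
k=21  ......
......
......
...oo.
..o...
..o.o.
...o.o
.....v
k=22  ......
......
......
...oo.
..o...
..o.o.
...o.o
....<o
k=23  ......
......
......
...oo.
..o...
..o.o.
...o^o
....oo
k=24  ......
......
......
...oo.
..o...
..o.o.
...oo>
....oo
k=25  ......
......
......
...oo.
..o...
..o.o^
...oo.
....oo
k=26  ......
......
......
...oo.
..o...
>.o.oo
...oo.
....oo
k=27  ......
......
......
...oo.
..o...
o.o.oo
v..oo.
....oo
k=28  ......
......
......
...oo.
..o...
o.o.oo
o..oo<
....oo
k=29  ......
......
......
...oo.
..o...
o.o.o^
o..ooo
....oo
k=30  ......
......
......
...oo.
..o...
o.o.<.
o..ooo
....oo
k=31  ......
......
......
...oo.
..o...
o.o...
o..ovo
....oo
k=32  ......
......
......
...oo.
..o...
o.o...
o..o.>
....oo
k=33  ......
......
......
...oo.
..o...
o.o..^
o..o..
....oo
k=34  ......
......
......
...oo.
..o...
>.o..o
o..o..
....oo

1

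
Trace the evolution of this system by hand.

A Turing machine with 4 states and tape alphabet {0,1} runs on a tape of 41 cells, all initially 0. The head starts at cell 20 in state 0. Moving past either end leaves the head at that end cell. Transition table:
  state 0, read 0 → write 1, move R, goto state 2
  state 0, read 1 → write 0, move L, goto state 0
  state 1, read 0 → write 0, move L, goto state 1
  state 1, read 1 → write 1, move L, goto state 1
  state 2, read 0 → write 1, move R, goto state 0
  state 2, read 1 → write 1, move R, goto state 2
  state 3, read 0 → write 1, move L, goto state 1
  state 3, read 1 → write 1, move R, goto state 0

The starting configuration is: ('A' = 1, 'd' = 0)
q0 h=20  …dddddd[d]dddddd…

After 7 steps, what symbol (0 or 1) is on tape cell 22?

1

step 0: q0 h=20  …dddddd[d]dddddd…
step 1: q2 h=21  …dddddA[d]dddddd…
step 2: q0 h=22  …ddddAA[d]dddddd…
step 3: q2 h=23  …dddAAA[d]dddddd…
step 4: q0 h=24  …ddAAAA[d]dddddd…
step 5: q2 h=25  …dAAAAA[d]dddddd…
step 6: q0 h=26  …AAAAAA[d]dddddd…
step 7: q2 h=27  …AAAAAA[d]dddddd…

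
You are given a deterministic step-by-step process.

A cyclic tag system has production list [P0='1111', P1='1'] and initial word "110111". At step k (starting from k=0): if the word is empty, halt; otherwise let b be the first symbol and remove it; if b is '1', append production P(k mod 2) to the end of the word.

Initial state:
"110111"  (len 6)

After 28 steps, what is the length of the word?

44

step 0: "110111"  (len 6)
step 1: "101111111"  (len 9)
step 2: "011111111"  (len 9)
step 3: "11111111"  (len 8)
step 4: "11111111"  (len 8)
step 5: "11111111111"  (len 11)
step 6: "11111111111"  (len 11)
step 7: "11111111111111"  (len 14)
step 8: "11111111111111"  (len 14)
step 9: "11111111111111111"  (len 17)
step 10: "11111111111111111"  (len 17)
step 11: "11111111111111111111"  (len 20)
step 12: "11111111111111111111"  (len 20)
step 13: "11111111111111111111111"  (len 23)
step 14: "11111111111111111111111"  (len 23)
step 15: "11111111111111111111111111"  (len 26)
step 16: "11111111111111111111111111"  (len 26)
step 17: "11111111111111111111111111111"  (len 29)
step 18: "11111111111111111111111111111"  (len 29)
step 19: "11111111111111111111111111111111"  (len 32)
step 20: "11111111111111111111111111111111"  (len 32)
step 21: "11111111111111111111111111111111111"  (len 35)
step 22: "11111111111111111111111111111111111"  (len 35)
step 23: "11111111111111111111111111111111111111"  (len 38)
step 24: "11111111111111111111111111111111111111"  (len 38)
step 25: "11111111111111111111111111111111111111111"  (len 41)
step 26: "11111111111111111111111111111111111111111"  (len 41)
step 27: "11111111111111111111111111111111111111111111"  (len 44)
step 28: "11111111111111111111111111111111111111111111"  (len 44)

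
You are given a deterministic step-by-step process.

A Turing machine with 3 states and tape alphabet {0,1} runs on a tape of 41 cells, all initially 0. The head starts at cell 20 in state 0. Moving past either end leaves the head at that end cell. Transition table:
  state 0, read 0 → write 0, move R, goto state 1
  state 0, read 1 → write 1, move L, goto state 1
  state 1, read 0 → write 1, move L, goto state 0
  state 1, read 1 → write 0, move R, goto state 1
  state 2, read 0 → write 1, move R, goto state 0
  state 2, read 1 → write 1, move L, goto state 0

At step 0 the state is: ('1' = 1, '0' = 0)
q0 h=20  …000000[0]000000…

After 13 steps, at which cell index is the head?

25

k=0  q0 h=20  …000000[0]000000…
k=1  q1 h=21  …000000[0]000000…
k=2  q0 h=20  …000000[0]100000…
k=3  q1 h=21  …000000[1]000000…
k=4  q1 h=22  …000000[0]000000…
k=5  q0 h=21  …000000[0]100000…
k=6  q1 h=22  …000000[1]000000…
k=7  q1 h=23  …000000[0]000000…
k=8  q0 h=22  …000000[0]100000…
k=9  q1 h=23  …000000[1]000000…
k=10  q1 h=24  …000000[0]000000…
k=11  q0 h=23  …000000[0]100000…
k=12  q1 h=24  …000000[1]000000…
k=13  q1 h=25  …000000[0]000000…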